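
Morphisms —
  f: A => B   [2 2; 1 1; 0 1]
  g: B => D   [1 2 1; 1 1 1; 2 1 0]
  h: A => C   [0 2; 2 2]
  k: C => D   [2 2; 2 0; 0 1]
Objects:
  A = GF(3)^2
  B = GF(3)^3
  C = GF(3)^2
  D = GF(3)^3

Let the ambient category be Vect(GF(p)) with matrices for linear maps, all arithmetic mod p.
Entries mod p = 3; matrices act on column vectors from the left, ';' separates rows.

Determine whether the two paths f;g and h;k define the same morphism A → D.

1) trace f;g:
  e0=[1,0] f=>[2,1,0] g=>[1,0,2]
  e1=[0,1] f=>[2,1,1] g=>[2,1,2]
  ⟦path⟧₁ = [1 2; 0 1; 2 2]
2) trace h;k:
  e0=[1,0] h=>[0,2] k=>[1,0,2]
  e1=[0,1] h=>[2,2] k=>[2,1,2]
  ⟦path⟧₂ = [1 2; 0 1; 2 2]
Equal? same morphism ✓

Answer: COMMUTES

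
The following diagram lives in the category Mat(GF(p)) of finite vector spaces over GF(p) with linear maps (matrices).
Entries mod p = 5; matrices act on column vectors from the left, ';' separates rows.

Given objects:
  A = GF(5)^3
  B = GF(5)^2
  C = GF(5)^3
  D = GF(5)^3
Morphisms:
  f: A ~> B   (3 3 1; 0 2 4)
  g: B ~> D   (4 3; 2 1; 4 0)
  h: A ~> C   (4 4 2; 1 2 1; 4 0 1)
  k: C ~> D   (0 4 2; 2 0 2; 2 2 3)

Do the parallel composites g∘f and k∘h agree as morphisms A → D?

Answer: COMMUTES

Derivation:
Along f;g (path 1):
  e0=(1,0,0) f~>(3,0) g~>(2,1,2)
  e1=(0,1,0) f~>(3,2) g~>(3,3,2)
  e2=(0,0,1) f~>(1,4) g~>(1,1,4)
  result₁ = (2 3 1; 1 3 1; 2 2 4)
Along h;k (path 2):
  e0=(1,0,0) h~>(4,1,4) k~>(2,1,2)
  e1=(0,1,0) h~>(4,2,0) k~>(3,3,2)
  e2=(0,0,1) h~>(2,1,1) k~>(1,1,4)
  result₂ = (2 3 1; 1 3 1; 2 2 4)
Equal? same morphism ✓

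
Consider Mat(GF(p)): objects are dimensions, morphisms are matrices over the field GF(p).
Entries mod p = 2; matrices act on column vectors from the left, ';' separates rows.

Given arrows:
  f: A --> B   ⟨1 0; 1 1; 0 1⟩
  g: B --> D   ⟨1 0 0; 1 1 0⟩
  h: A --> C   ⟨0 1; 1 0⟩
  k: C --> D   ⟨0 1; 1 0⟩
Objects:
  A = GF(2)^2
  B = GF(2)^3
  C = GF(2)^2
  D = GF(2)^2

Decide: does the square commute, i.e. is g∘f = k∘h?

Path 1 = f;g:
  e0=(1,0) f-->(1,1,0) g-->(1,0)
  e1=(0,1) f-->(0,1,1) g-->(0,1)
  ⟦path⟧₁ = ⟨1 0; 0 1⟩
Path 2 = h;k:
  e0=(1,0) h-->(0,1) k-->(1,0)
  e1=(0,1) h-->(1,0) k-->(0,1)
  ⟦path⟧₂ = ⟨1 0; 0 1⟩
Equal? YES — commutes

Answer: COMMUTES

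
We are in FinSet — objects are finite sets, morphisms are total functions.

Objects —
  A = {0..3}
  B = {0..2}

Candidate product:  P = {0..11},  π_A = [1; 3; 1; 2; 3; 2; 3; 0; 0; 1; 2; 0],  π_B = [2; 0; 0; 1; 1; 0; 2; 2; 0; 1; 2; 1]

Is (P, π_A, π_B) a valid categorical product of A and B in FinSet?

|A|·|B| = 4·3 = 12;  |P| = 12
Check the pairing map k ↦ (π_A(k), π_B(k)):
  0 -> (1,2)
  1 -> (3,0)
  2 -> (1,0)
  3 -> (2,1)
  4 -> (3,1)
  5 -> (2,0)
  6 -> (3,2)
  7 -> (0,2)
  8 -> (0,0)
  9 -> (1,1)
  10 -> (2,2)
  11 -> (0,1)
distinct pairs in image: 12 / 12 needed
  → bijection onto A×B; projections well-typed.

Answer: VALID PRODUCT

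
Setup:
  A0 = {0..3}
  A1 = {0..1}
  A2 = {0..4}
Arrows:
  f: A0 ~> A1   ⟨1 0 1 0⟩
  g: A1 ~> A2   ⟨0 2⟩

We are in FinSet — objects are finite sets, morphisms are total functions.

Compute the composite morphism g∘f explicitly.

Answer: ⟨2 0 2 0⟩

Trace:
  0 f~>1 g~>2
  1 f~>0 g~>0
  2 f~>1 g~>2
  3 f~>0 g~>0
composite: ⟨2 0 2 0⟩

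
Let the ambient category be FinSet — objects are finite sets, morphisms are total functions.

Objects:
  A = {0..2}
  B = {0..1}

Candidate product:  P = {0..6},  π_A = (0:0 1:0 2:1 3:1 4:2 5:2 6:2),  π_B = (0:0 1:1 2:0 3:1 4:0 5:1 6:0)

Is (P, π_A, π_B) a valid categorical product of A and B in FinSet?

|A|·|B| = 3·2 = 6;  |P| = 7
  → cardinalities differ; no bijection possible.

Answer: NOT A VALID PRODUCT — |P|=7 ≠ |A|·|B|=6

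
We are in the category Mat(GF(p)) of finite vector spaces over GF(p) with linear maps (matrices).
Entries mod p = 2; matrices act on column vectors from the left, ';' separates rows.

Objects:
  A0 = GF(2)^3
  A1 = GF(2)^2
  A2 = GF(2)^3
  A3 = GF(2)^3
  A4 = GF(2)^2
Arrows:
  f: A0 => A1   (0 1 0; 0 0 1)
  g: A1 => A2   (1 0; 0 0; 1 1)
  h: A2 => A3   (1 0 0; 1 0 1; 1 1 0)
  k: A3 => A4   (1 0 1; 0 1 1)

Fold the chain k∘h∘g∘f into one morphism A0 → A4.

Answer: (0 0 0; 0 1 1)

Work:
  e0=(1,0,0) f=>(0,0) g=>(0,0,0) h=>(0,0,0) k=>(0,0)
  e1=(0,1,0) f=>(1,0) g=>(1,0,1) h=>(1,0,1) k=>(0,1)
  e2=(0,0,1) f=>(0,1) g=>(0,0,1) h=>(0,1,0) k=>(0,1)
⟦path⟧: (0 0 0; 0 1 1)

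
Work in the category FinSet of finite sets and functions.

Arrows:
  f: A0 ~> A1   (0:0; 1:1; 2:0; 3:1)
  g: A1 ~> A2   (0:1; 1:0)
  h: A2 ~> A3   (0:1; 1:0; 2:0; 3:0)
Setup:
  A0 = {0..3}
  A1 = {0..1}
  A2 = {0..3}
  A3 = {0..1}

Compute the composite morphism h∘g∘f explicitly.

  0 f~>0 g~>1 h~>0
  1 f~>1 g~>0 h~>1
  2 f~>0 g~>1 h~>0
  3 f~>1 g~>0 h~>1
⟦path⟧: (0:0; 1:1; 2:0; 3:1)

Answer: (0:0; 1:1; 2:0; 3:1)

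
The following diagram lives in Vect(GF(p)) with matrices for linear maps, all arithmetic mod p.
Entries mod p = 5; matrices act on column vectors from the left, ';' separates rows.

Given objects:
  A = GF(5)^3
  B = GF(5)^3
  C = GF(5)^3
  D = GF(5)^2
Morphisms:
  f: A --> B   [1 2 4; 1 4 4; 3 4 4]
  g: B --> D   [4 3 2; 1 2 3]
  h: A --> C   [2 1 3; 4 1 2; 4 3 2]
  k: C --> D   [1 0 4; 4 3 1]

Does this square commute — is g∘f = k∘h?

1) trace f;g:
  e0=[1,0,0] f-->[1,1,3] g-->[3,2]
  e1=[0,1,0] f-->[2,4,4] g-->[3,2]
  e2=[0,0,1] f-->[4,4,4] g-->[1,4]
  ⟦path⟧₁ = [3 3 1; 2 2 4]
2) trace h;k:
  e0=[1,0,0] h-->[2,4,4] k-->[3,4]
  e1=[0,1,0] h-->[1,1,3] k-->[3,0]
  e2=[0,0,1] h-->[3,2,2] k-->[1,0]
  ⟦path⟧₂ = [3 3 1; 4 0 0]
Equal? NO — does not commute

Answer: DOES NOT COMMUTE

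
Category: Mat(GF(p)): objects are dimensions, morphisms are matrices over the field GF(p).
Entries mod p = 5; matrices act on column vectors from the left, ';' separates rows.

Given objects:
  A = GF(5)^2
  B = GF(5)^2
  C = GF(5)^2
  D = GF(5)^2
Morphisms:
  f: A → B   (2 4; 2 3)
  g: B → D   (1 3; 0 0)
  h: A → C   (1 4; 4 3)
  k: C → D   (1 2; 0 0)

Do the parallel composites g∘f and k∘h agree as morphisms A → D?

Answer: DOES NOT COMMUTE

Work:
Along f;g (path 1):
  e0=[1,0] f→[2,2] g→[3,0]
  e1=[0,1] f→[4,3] g→[3,0]
  composite₁ = (3 3; 0 0)
Along h;k (path 2):
  e0=[1,0] h→[1,4] k→[4,0]
  e1=[0,1] h→[4,3] k→[0,0]
  composite₂ = (4 0; 0 0)
Equal? NO — does not commute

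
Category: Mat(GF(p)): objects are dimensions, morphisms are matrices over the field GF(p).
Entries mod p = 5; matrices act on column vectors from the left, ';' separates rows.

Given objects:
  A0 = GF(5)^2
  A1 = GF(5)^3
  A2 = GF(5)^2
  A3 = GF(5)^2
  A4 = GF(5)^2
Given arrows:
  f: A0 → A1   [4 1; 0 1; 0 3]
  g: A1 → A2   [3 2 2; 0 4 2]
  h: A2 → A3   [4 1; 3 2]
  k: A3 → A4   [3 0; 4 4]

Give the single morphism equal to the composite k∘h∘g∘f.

Answer: [4 2; 1 3]

Work:
  e0=[1,0] f→[4,0,0] g→[2,0] h→[3,1] k→[4,1]
  e1=[0,1] f→[1,1,3] g→[1,0] h→[4,3] k→[2,3]
result: [4 2; 1 3]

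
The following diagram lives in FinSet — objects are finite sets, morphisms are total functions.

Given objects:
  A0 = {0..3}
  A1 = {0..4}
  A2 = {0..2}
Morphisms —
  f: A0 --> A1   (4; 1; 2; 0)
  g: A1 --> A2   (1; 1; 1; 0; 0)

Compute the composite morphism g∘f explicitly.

Answer: (0; 1; 1; 1)

Derivation:
  0 f-->4 g-->0
  1 f-->1 g-->1
  2 f-->2 g-->1
  3 f-->0 g-->1
composite: (0; 1; 1; 1)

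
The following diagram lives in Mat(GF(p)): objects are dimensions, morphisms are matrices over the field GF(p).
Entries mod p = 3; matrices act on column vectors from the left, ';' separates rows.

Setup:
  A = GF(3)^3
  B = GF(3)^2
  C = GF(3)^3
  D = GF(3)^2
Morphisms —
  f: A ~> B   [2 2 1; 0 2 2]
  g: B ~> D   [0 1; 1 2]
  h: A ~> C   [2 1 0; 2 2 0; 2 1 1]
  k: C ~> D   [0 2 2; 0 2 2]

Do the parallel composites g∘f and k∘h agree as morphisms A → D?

Answer: DOES NOT COMMUTE

Derivation:
Path 1 = f;g:
  e0=⟨1,0,0⟩ f~>⟨2,0⟩ g~>⟨0,2⟩
  e1=⟨0,1,0⟩ f~>⟨2,2⟩ g~>⟨2,0⟩
  e2=⟨0,0,1⟩ f~>⟨1,2⟩ g~>⟨2,2⟩
  ⟦path⟧₁ = [0 2 2; 2 0 2]
Path 2 = h;k:
  e0=⟨1,0,0⟩ h~>⟨2,2,2⟩ k~>⟨2,2⟩
  e1=⟨0,1,0⟩ h~>⟨1,2,1⟩ k~>⟨0,0⟩
  e2=⟨0,0,1⟩ h~>⟨0,0,1⟩ k~>⟨2,2⟩
  ⟦path⟧₂ = [2 0 2; 2 0 2]
Equal? differ; not commutative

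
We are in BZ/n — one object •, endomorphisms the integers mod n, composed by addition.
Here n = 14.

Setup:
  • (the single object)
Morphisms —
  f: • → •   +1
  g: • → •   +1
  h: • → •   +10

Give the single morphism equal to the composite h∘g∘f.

Answer: +12

Work:
  0 +1≡1 +1≡2 +10≡12  (mod 14)
result: +12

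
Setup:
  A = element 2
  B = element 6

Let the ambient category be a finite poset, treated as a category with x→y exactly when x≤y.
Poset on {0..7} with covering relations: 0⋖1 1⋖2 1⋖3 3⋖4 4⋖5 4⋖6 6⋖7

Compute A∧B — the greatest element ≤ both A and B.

Answer: A∧B = 1

Work:
{x : x⊑A ∧ x⊑B} = {0,1}  (A=2, B=6)
  0 ⊑ 1
  1 ⊑ 1
glb = 1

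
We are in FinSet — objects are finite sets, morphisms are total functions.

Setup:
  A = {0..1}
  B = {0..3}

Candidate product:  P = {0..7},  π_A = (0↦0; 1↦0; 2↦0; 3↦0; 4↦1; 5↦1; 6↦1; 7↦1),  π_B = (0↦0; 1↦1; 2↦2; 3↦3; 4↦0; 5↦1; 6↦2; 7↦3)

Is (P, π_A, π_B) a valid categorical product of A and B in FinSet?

Answer: VALID PRODUCT

Derivation:
|A|·|B| = 2·4 = 8;  |P| = 8
Check the pairing map k ↦ (π_A(k), π_B(k)):
  0 ↦ (0,0)
  1 ↦ (0,1)
  2 ↦ (0,2)
  3 ↦ (0,3)
  4 ↦ (1,0)
  5 ↦ (1,1)
  6 ↦ (1,2)
  7 ↦ (1,3)
distinct pairs in image: 8 / 8 needed
  → bijection onto A×B; projections well-typed.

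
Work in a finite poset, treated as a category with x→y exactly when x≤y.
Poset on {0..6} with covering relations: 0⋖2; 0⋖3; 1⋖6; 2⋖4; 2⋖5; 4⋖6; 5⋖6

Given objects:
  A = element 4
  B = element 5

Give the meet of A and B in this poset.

Answer: A∧B = 2

Work:
{x : x<=A ∧ x<=B} = {0,2}  (A=4, B=5)
  0 <= 2
  2 <= 2
glb = 2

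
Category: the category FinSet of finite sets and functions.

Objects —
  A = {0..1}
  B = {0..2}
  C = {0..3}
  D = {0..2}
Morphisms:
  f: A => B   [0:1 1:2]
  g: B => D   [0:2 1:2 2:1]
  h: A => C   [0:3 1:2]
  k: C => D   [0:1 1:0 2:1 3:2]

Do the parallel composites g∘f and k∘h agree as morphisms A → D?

Path 1 = f;g:
  0 f=>1 g=>2
  1 f=>2 g=>1
  result₁ = [0:2 1:1]
Path 2 = h;k:
  0 h=>3 k=>2
  1 h=>2 k=>1
  result₂ = [0:2 1:1]
Equal? equal; square commutes

Answer: COMMUTES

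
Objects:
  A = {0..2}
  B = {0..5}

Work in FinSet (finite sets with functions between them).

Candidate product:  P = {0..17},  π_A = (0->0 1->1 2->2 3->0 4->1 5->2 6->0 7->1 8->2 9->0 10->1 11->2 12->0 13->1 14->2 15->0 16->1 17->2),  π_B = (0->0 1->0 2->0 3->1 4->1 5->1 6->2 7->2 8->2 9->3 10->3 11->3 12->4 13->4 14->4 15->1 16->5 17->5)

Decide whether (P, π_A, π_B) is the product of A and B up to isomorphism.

|A|·|B| = 3·6 = 18;  |P| = 18
Check the pairing map k ↦ (π_A(k), π_B(k)):
  0 -> (0,0)
  1 -> (1,0)
  2 -> (2,0)
  3 -> (0,1)
  4 -> (1,1)
  5 -> (2,1)
  6 -> (0,2)
  7 -> (1,2)
  8 -> (2,2)
  9 -> (0,3)
  10 -> (1,3)
  11 -> (2,3)
  12 -> (0,4)
  13 -> (1,4)
  14 -> (2,4)
  15 -> (0,1)  ✗ repeats pair of k=3
  16 -> (1,5)
  17 -> (2,5)
distinct pairs in image: 17 / 18 needed
  → (0,1) hit at k=3 and k=15

Answer: NOT A VALID PRODUCT — duplicate pair at indices 3,15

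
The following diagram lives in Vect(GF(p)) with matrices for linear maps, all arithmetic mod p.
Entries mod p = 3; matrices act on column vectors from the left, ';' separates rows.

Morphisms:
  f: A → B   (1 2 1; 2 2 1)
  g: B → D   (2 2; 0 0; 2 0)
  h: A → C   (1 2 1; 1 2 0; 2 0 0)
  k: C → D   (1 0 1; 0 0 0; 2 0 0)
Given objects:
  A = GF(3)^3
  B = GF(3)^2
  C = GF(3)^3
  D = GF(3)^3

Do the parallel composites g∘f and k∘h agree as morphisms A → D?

1) trace f;g:
  e0=(1,0,0) f→(1,2) g→(0,0,2)
  e1=(0,1,0) f→(2,2) g→(2,0,1)
  e2=(0,0,1) f→(1,1) g→(1,0,2)
  ⟦path⟧₁ = (0 2 1; 0 0 0; 2 1 2)
2) trace h;k:
  e0=(1,0,0) h→(1,1,2) k→(0,0,2)
  e1=(0,1,0) h→(2,2,0) k→(2,0,1)
  e2=(0,0,1) h→(1,0,0) k→(1,0,2)
  ⟦path⟧₂ = (0 2 1; 0 0 0; 2 1 2)
Equal? same morphism ✓

Answer: COMMUTES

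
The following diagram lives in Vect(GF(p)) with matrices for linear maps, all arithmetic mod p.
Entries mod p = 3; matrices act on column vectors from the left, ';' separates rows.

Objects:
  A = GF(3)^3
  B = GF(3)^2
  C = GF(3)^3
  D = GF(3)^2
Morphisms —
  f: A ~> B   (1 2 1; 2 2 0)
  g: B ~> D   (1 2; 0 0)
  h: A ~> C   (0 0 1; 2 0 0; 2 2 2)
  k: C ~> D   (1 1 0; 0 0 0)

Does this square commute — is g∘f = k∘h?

Path 1 = f;g:
  e0=(1,0,0) f~>(1,2) g~>(2,0)
  e1=(0,1,0) f~>(2,2) g~>(0,0)
  e2=(0,0,1) f~>(1,0) g~>(1,0)
  composite₁ = (2 0 1; 0 0 0)
Path 2 = h;k:
  e0=(1,0,0) h~>(0,2,2) k~>(2,0)
  e1=(0,1,0) h~>(0,0,2) k~>(0,0)
  e2=(0,0,1) h~>(1,0,2) k~>(1,0)
  composite₂ = (2 0 1; 0 0 0)
Equal? same morphism ✓

Answer: COMMUTES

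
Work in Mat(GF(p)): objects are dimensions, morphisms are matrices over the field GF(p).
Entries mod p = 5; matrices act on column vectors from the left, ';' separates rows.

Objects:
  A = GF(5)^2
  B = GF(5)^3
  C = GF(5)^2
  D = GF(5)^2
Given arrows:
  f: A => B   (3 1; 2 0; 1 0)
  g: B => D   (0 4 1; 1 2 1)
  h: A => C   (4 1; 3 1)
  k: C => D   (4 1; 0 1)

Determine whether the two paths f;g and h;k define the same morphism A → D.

1) trace f;g:
  e0=[1,0] f=>[3,2,1] g=>[4,3]
  e1=[0,1] f=>[1,0,0] g=>[0,1]
  composite₁ = (4 0; 3 1)
2) trace h;k:
  e0=[1,0] h=>[4,3] k=>[4,3]
  e1=[0,1] h=>[1,1] k=>[0,1]
  composite₂ = (4 0; 3 1)
Equal? same morphism ✓

Answer: COMMUTES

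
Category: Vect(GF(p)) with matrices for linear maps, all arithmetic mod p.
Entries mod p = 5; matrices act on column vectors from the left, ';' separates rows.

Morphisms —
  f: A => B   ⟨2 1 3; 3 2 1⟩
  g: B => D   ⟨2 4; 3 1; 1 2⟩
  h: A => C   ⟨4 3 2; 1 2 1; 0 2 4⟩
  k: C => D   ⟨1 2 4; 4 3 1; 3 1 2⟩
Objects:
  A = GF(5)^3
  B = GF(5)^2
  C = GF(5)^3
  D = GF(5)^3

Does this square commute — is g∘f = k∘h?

Along f;g (path 1):
  e0=⟨1,0,0⟩ f=>⟨2,3⟩ g=>⟨1,4,3⟩
  e1=⟨0,1,0⟩ f=>⟨1,2⟩ g=>⟨0,0,0⟩
  e2=⟨0,0,1⟩ f=>⟨3,1⟩ g=>⟨0,0,0⟩
  result₁ = ⟨1 0 0; 4 0 0; 3 0 0⟩
Along h;k (path 2):
  e0=⟨1,0,0⟩ h=>⟨4,1,0⟩ k=>⟨1,4,3⟩
  e1=⟨0,1,0⟩ h=>⟨3,2,2⟩ k=>⟨0,0,0⟩
  e2=⟨0,0,1⟩ h=>⟨2,1,4⟩ k=>⟨0,0,0⟩
  result₂ = ⟨1 0 0; 4 0 0; 3 0 0⟩
Equal? same morphism ✓

Answer: COMMUTES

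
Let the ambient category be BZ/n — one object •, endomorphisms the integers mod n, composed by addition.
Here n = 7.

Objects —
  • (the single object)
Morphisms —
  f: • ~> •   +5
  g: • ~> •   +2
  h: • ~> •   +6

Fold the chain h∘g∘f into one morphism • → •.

Answer: +6

Trace:
  0 +5≡5 +2≡0 +6≡6  (mod 7)
⟦path⟧: +6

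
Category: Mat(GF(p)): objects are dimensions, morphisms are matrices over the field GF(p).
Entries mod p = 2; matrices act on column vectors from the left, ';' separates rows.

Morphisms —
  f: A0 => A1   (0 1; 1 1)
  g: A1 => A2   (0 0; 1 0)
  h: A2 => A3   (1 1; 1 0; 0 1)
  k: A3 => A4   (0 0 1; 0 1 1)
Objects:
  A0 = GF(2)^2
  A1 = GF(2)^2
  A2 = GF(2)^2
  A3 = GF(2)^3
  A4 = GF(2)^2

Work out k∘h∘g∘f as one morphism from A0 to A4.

Answer: (0 1; 0 1)

Work:
  e0=⟨1,0⟩ f=>⟨0,1⟩ g=>⟨0,0⟩ h=>⟨0,0,0⟩ k=>⟨0,0⟩
  e1=⟨0,1⟩ f=>⟨1,1⟩ g=>⟨0,1⟩ h=>⟨1,0,1⟩ k=>⟨1,1⟩
composite: (0 1; 0 1)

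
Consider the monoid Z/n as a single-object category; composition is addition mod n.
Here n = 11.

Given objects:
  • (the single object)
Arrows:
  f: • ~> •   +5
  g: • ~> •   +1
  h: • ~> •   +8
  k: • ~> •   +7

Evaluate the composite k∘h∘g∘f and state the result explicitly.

Answer: +10

Derivation:
  0 +5≡5 +1≡6 +8≡3 +7≡10  (mod 11)
⟦path⟧: +10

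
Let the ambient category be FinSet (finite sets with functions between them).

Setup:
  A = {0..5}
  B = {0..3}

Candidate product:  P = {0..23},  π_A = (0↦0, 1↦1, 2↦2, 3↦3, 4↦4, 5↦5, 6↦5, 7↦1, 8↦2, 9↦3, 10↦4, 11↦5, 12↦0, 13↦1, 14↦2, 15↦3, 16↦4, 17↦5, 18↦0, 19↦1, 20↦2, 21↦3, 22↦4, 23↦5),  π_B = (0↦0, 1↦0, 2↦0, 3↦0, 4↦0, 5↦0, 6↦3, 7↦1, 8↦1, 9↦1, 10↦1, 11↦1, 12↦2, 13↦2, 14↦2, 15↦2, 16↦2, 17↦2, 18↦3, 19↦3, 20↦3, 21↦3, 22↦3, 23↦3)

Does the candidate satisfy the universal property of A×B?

Answer: NOT A VALID PRODUCT — duplicate pair at indices 23,6

Work:
|A|·|B| = 6·4 = 24;  |P| = 24
Check the pairing map k ↦ (π_A(k), π_B(k)):
  0 ↦ (0,0)
  1 ↦ (1,0)
  2 ↦ (2,0)
  3 ↦ (3,0)
  4 ↦ (4,0)
  5 ↦ (5,0)
  6 ↦ (5,3)
  7 ↦ (1,1)
  8 ↦ (2,1)
  9 ↦ (3,1)
  10 ↦ (4,1)
  11 ↦ (5,1)
  12 ↦ (0,2)
  13 ↦ (1,2)
  14 ↦ (2,2)
  15 ↦ (3,2)
  16 ↦ (4,2)
  17 ↦ (5,2)
  18 ↦ (0,3)
  19 ↦ (1,3)
  20 ↦ (2,3)
  21 ↦ (3,3)
  22 ↦ (4,3)
  23 ↦ (5,3)  ✗ repeats pair of k=6
distinct pairs in image: 23 / 24 needed
  → (5,3) hit at k=6 and k=23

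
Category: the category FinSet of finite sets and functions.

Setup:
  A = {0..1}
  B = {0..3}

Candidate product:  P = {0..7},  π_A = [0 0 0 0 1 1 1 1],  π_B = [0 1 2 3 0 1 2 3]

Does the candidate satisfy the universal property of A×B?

Answer: VALID PRODUCT

Trace:
|A|·|B| = 2·4 = 8;  |P| = 8
Check the pairing map k ↦ (π_A(k), π_B(k)):
  0 : (0,0)
  1 : (0,1)
  2 : (0,2)
  3 : (0,3)
  4 : (1,0)
  5 : (1,1)
  6 : (1,2)
  7 : (1,3)
distinct pairs in image: 8 / 8 needed
  → bijection onto A×B; projections well-typed.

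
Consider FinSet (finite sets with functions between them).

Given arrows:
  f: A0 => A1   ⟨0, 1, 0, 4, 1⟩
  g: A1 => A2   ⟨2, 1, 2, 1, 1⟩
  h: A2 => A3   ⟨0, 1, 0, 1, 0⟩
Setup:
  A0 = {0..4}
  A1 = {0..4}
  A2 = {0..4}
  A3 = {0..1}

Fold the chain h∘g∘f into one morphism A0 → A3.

Answer: ⟨0, 1, 0, 1, 1⟩

Work:
  0 f=>0 g=>2 h=>0
  1 f=>1 g=>1 h=>1
  2 f=>0 g=>2 h=>0
  3 f=>4 g=>1 h=>1
  4 f=>1 g=>1 h=>1
⟦path⟧: ⟨0, 1, 0, 1, 1⟩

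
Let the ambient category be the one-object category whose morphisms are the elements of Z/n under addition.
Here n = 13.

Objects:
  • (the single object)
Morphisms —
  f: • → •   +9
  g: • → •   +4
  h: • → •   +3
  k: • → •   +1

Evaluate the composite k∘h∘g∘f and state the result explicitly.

Answer: +4

Work:
  0 +9≡9 +4≡0 +3≡3 +1≡4  (mod 13)
result: +4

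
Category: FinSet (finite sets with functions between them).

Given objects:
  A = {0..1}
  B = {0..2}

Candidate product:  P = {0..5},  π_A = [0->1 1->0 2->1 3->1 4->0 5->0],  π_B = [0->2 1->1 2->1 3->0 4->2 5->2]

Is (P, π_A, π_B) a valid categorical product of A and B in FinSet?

Answer: NOT A VALID PRODUCT — duplicate pair at indices 5,4

Work:
|A|·|B| = 2·3 = 6;  |P| = 6
Check the pairing map k ↦ (π_A(k), π_B(k)):
  0 -> (1,2)
  1 -> (0,1)
  2 -> (1,1)
  3 -> (1,0)
  4 -> (0,2)
  5 -> (0,2)  ✗ repeats pair of k=4
distinct pairs in image: 5 / 6 needed
  → (0,2) hit at k=4 and k=5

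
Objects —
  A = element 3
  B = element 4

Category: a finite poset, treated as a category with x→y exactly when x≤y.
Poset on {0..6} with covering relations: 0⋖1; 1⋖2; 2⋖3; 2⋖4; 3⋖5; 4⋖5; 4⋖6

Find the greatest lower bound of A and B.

Lower bounds of A=3 and B=4: {0,1,2}
  0 ⊑ 2
  1 ⊑ 2
  2 ⊑ 2
glb = 2

Answer: A∧B = 2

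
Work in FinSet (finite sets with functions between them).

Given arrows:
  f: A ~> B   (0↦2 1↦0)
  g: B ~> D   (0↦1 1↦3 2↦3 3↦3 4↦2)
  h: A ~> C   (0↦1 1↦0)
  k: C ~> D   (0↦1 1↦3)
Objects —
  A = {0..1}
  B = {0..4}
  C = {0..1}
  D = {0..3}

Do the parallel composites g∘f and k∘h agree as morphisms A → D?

Answer: COMMUTES

Trace:
Path 1 = f;g:
  0 f~>2 g~>3
  1 f~>0 g~>1
  ⟦path⟧₁ = (0↦3 1↦1)
Path 2 = h;k:
  0 h~>1 k~>3
  1 h~>0 k~>1
  ⟦path⟧₂ = (0↦3 1↦1)
Equal? equal; square commutes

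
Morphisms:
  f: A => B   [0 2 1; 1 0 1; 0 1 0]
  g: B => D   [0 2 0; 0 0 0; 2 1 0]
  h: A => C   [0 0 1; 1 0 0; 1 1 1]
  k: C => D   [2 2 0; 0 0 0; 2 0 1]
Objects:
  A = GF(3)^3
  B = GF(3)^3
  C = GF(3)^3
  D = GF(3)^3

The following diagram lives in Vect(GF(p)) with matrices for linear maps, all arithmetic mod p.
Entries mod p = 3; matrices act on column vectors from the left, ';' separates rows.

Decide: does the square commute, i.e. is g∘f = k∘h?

Path 1 = f;g:
  e0=[1,0,0] f=>[0,1,0] g=>[2,0,1]
  e1=[0,1,0] f=>[2,0,1] g=>[0,0,1]
  e2=[0,0,1] f=>[1,1,0] g=>[2,0,0]
  composite₁ = [2 0 2; 0 0 0; 1 1 0]
Path 2 = h;k:
  e0=[1,0,0] h=>[0,1,1] k=>[2,0,1]
  e1=[0,1,0] h=>[0,0,1] k=>[0,0,1]
  e2=[0,0,1] h=>[1,0,1] k=>[2,0,0]
  composite₂ = [2 0 2; 0 0 0; 1 1 0]
Equal? same morphism ✓

Answer: COMMUTES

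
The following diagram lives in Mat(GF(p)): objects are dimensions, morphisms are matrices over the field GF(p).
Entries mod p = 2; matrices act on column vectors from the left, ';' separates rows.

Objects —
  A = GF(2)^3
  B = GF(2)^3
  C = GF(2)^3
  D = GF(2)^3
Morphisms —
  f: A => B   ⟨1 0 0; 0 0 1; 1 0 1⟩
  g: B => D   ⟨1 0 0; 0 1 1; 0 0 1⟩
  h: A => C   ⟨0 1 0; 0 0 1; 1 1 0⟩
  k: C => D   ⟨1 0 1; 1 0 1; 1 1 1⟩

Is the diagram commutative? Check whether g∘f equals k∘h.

Answer: COMMUTES

Work:
1) trace f;g:
  e0=⟨1,0,0⟩ f=>⟨1,0,1⟩ g=>⟨1,1,1⟩
  e1=⟨0,1,0⟩ f=>⟨0,0,0⟩ g=>⟨0,0,0⟩
  e2=⟨0,0,1⟩ f=>⟨0,1,1⟩ g=>⟨0,0,1⟩
  composite₁ = ⟨1 0 0; 1 0 0; 1 0 1⟩
2) trace h;k:
  e0=⟨1,0,0⟩ h=>⟨0,0,1⟩ k=>⟨1,1,1⟩
  e1=⟨0,1,0⟩ h=>⟨1,0,1⟩ k=>⟨0,0,0⟩
  e2=⟨0,0,1⟩ h=>⟨0,1,0⟩ k=>⟨0,0,1⟩
  composite₂ = ⟨1 0 0; 1 0 0; 1 0 1⟩
Equal? equal; square commutes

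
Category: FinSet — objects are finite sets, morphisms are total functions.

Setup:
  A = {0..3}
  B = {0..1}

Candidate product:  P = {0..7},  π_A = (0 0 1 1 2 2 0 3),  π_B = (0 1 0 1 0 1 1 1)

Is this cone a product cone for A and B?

Answer: NOT A VALID PRODUCT — duplicate pair at indices 1,6

Derivation:
|A|·|B| = 4·2 = 8;  |P| = 8
Check the pairing map k ↦ (π_A(k), π_B(k)):
  0 ↦ (0,0)
  1 ↦ (0,1)
  2 ↦ (1,0)
  3 ↦ (1,1)
  4 ↦ (2,0)
  5 ↦ (2,1)
  6 ↦ (0,1)  ✗ repeats pair of k=1
  7 ↦ (3,1)
distinct pairs in image: 7 / 8 needed
  → (0,1) hit at k=1 and k=6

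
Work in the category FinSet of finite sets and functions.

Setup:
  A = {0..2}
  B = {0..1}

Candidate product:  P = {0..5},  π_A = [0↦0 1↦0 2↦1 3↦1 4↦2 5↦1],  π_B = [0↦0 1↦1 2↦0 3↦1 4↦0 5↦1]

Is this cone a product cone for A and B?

|A|·|B| = 3·2 = 6;  |P| = 6
Check the pairing map k ↦ (π_A(k), π_B(k)):
  0 ↦ (0,0)
  1 ↦ (0,1)
  2 ↦ (1,0)
  3 ↦ (1,1)
  4 ↦ (2,0)
  5 ↦ (1,1)  ✗ repeats pair of k=3
distinct pairs in image: 5 / 6 needed
  → (1,1) hit at k=3 and k=5

Answer: NOT A VALID PRODUCT — duplicate pair at indices 3,5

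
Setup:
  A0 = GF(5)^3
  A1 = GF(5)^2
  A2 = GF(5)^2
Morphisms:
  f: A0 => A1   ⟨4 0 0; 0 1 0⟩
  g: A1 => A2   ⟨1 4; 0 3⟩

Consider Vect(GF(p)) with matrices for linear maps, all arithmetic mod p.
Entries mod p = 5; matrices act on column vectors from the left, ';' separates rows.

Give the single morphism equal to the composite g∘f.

Answer: ⟨4 4 0; 0 3 0⟩

Derivation:
  e0=[1,0,0] f=>[4,0] g=>[4,0]
  e1=[0,1,0] f=>[0,1] g=>[4,3]
  e2=[0,0,1] f=>[0,0] g=>[0,0]
composite: ⟨4 4 0; 0 3 0⟩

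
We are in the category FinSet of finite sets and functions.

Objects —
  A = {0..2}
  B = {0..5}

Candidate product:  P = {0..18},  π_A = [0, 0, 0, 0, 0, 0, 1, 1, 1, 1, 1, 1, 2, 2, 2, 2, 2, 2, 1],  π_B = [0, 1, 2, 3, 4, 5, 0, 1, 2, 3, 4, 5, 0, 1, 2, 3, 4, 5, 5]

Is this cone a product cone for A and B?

|A|·|B| = 3·6 = 18;  |P| = 19
  → cardinalities differ; no bijection possible.

Answer: NOT A VALID PRODUCT — |P|=19 ≠ |A|·|B|=18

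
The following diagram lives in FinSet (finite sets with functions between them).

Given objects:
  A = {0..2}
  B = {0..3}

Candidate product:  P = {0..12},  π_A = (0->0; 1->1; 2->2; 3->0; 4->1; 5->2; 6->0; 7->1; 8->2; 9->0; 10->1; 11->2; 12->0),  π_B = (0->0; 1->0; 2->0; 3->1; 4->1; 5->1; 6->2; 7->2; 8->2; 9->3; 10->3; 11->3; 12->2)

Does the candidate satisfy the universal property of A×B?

Answer: NOT A VALID PRODUCT — |P|=13 ≠ |A|·|B|=12

Work:
|A|·|B| = 3·4 = 12;  |P| = 13
  → cardinalities differ; no bijection possible.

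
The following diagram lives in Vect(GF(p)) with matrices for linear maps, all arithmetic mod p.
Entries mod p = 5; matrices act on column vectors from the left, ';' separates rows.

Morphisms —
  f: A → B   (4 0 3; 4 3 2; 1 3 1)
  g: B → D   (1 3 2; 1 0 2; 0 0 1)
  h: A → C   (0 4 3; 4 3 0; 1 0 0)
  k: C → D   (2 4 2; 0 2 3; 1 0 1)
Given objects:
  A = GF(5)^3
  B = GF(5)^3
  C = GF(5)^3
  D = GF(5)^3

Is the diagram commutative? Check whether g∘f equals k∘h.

Path 1 = f;g:
  e0=(1,0,0) f→(4,4,1) g→(3,1,1)
  e1=(0,1,0) f→(0,3,3) g→(0,1,3)
  e2=(0,0,1) f→(3,2,1) g→(1,0,1)
  result₁ = (3 0 1; 1 1 0; 1 3 1)
Path 2 = h;k:
  e0=(1,0,0) h→(0,4,1) k→(3,1,1)
  e1=(0,1,0) h→(4,3,0) k→(0,1,4)
  e2=(0,0,1) h→(3,0,0) k→(1,0,3)
  result₂ = (3 0 1; 1 1 0; 1 4 3)
Equal? NO — does not commute

Answer: DOES NOT COMMUTE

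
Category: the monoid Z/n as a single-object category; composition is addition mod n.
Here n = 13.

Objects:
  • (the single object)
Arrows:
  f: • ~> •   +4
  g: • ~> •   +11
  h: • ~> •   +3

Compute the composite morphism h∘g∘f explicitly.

  0 +4≡4 +11≡2 +3≡5  (mod 13)
⟦path⟧: +5

Answer: +5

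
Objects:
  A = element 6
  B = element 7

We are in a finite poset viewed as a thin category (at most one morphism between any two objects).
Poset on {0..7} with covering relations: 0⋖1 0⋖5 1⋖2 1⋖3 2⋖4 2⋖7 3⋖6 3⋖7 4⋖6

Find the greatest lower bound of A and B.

Common predecessors of 6,7: {0,1,2,3}
  maximal lower bounds 2 and 3 are incomparable: neither 2⊑3 nor 3⊑2
→ no greatest lower bound exists

Answer: NO MEET EXISTS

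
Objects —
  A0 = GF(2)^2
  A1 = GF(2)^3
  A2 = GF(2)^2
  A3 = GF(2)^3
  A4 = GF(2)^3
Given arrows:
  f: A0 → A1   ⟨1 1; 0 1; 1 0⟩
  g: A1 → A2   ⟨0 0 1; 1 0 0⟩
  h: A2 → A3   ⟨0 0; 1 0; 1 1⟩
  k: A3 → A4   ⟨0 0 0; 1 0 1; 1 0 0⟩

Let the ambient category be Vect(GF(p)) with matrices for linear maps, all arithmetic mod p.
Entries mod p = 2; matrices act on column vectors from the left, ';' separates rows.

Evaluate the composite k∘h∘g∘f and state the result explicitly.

  e0=⟨1,0⟩ f→⟨1,0,1⟩ g→⟨1,1⟩ h→⟨0,1,0⟩ k→⟨0,0,0⟩
  e1=⟨0,1⟩ f→⟨1,1,0⟩ g→⟨0,1⟩ h→⟨0,0,1⟩ k→⟨0,1,0⟩
result: ⟨0 0; 0 1; 0 0⟩

Answer: ⟨0 0; 0 1; 0 0⟩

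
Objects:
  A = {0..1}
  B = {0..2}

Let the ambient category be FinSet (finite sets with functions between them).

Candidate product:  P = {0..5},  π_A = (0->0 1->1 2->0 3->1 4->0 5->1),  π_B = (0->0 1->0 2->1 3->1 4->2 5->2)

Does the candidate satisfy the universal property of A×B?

Answer: VALID PRODUCT

Trace:
|A|·|B| = 2·3 = 6;  |P| = 6
Check the pairing map k ↦ (π_A(k), π_B(k)):
  0 -> (0,0)
  1 -> (1,0)
  2 -> (0,1)
  3 -> (1,1)
  4 -> (0,2)
  5 -> (1,2)
distinct pairs in image: 6 / 6 needed
  → bijection onto A×B; projections well-typed.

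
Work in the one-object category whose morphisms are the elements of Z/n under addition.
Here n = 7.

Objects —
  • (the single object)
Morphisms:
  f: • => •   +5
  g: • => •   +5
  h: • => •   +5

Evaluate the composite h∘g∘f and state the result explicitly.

  0 +5≡5 +5≡3 +5≡1  (mod 7)
result: +1

Answer: +1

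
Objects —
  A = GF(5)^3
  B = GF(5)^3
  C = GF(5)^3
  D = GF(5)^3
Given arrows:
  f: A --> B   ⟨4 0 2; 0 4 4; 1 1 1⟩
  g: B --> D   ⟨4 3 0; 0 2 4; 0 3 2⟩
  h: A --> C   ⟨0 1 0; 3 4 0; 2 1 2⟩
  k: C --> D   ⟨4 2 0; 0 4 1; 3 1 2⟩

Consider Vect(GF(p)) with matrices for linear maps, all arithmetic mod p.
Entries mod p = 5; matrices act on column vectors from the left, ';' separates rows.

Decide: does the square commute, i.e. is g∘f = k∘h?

Answer: COMMUTES

Work:
1) trace f;g:
  e0=[1,0,0] f-->[4,0,1] g-->[1,4,2]
  e1=[0,1,0] f-->[0,4,1] g-->[2,2,4]
  e2=[0,0,1] f-->[2,4,1] g-->[0,2,4]
  composite₁ = ⟨1 2 0; 4 2 2; 2 4 4⟩
2) trace h;k:
  e0=[1,0,0] h-->[0,3,2] k-->[1,4,2]
  e1=[0,1,0] h-->[1,4,1] k-->[2,2,4]
  e2=[0,0,1] h-->[0,0,2] k-->[0,2,4]
  composite₂ = ⟨1 2 0; 4 2 2; 2 4 4⟩
Equal? equal; square commutes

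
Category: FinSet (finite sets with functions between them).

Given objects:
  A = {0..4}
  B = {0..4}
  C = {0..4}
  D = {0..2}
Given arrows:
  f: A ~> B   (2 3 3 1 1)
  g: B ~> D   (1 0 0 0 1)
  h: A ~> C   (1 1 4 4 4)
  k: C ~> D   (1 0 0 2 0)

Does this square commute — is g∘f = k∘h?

Answer: COMMUTES

Trace:
Along f;g (path 1):
  0 f~>2 g~>0
  1 f~>3 g~>0
  2 f~>3 g~>0
  3 f~>1 g~>0
  4 f~>1 g~>0
  composite₁ = (0 0 0 0 0)
Along h;k (path 2):
  0 h~>1 k~>0
  1 h~>1 k~>0
  2 h~>4 k~>0
  3 h~>4 k~>0
  4 h~>4 k~>0
  composite₂ = (0 0 0 0 0)
Equal? same morphism ✓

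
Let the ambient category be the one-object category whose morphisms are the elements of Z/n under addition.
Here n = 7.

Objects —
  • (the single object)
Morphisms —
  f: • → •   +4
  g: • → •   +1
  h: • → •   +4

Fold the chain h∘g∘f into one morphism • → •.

  0 +4≡4 +1≡5 +4≡2  (mod 7)
result: +2

Answer: +2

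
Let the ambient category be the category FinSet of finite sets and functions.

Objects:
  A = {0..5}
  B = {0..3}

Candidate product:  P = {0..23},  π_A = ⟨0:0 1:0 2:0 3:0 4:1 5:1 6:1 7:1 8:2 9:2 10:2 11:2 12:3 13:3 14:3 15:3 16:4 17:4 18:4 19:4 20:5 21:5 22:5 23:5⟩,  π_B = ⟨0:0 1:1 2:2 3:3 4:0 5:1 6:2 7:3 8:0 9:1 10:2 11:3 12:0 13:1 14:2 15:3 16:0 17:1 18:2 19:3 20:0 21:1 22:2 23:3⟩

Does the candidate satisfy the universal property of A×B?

|A|·|B| = 6·4 = 24;  |P| = 24
Check the pairing map k ↦ (π_A(k), π_B(k)):
  0 : (0,0)
  1 : (0,1)
  2 : (0,2)
  3 : (0,3)
  4 : (1,0)
  5 : (1,1)
  6 : (1,2)
  7 : (1,3)
  8 : (2,0)
  9 : (2,1)
  10 : (2,2)
  11 : (2,3)
  12 : (3,0)
  13 : (3,1)
  14 : (3,2)
  15 : (3,3)
  16 : (4,0)
  17 : (4,1)
  18 : (4,2)
  19 : (4,3)
  20 : (5,0)
  21 : (5,1)
  22 : (5,2)
  23 : (5,3)
distinct pairs in image: 24 / 24 needed
  → bijection onto A×B; projections well-typed.

Answer: VALID PRODUCT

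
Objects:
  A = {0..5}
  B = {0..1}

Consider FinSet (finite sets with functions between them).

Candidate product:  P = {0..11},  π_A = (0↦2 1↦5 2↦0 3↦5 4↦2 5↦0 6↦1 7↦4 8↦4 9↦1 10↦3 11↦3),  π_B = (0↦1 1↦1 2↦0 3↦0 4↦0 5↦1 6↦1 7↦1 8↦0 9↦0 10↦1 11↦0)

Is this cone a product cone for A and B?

Answer: VALID PRODUCT

Derivation:
|A|·|B| = 6·2 = 12;  |P| = 12
Check the pairing map k ↦ (π_A(k), π_B(k)):
  0 ↦ (2,1)
  1 ↦ (5,1)
  2 ↦ (0,0)
  3 ↦ (5,0)
  4 ↦ (2,0)
  5 ↦ (0,1)
  6 ↦ (1,1)
  7 ↦ (4,1)
  8 ↦ (4,0)
  9 ↦ (1,0)
  10 ↦ (3,1)
  11 ↦ (3,0)
distinct pairs in image: 12 / 12 needed
  → bijection onto A×B; projections well-typed.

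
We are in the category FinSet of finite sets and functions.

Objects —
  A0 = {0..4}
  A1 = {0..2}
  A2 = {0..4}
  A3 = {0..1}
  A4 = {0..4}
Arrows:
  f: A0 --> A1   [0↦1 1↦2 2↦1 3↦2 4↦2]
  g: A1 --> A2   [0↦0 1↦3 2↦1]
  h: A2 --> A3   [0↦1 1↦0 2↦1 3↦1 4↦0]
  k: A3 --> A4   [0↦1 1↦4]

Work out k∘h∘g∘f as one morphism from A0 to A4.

  0 f-->1 g-->3 h-->1 k-->4
  1 f-->2 g-->1 h-->0 k-->1
  2 f-->1 g-->3 h-->1 k-->4
  3 f-->2 g-->1 h-->0 k-->1
  4 f-->2 g-->1 h-->0 k-->1
⟦path⟧: [0↦4 1↦1 2↦4 3↦1 4↦1]

Answer: [0↦4 1↦1 2↦4 3↦1 4↦1]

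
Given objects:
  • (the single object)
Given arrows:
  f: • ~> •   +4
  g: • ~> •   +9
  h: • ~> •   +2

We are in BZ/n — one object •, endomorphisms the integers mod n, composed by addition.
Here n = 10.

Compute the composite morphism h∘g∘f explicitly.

  0 +4≡4 +9≡3 +2≡5  (mod 10)
composite: +5

Answer: +5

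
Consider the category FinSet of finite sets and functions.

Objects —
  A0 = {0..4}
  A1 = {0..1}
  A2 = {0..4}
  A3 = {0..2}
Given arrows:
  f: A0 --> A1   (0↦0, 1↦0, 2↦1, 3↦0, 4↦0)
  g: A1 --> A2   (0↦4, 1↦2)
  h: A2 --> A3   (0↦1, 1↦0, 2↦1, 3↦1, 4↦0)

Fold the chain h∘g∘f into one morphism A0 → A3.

Answer: (0↦0, 1↦0, 2↦1, 3↦0, 4↦0)

Derivation:
  0 f-->0 g-->4 h-->0
  1 f-->0 g-->4 h-->0
  2 f-->1 g-->2 h-->1
  3 f-->0 g-->4 h-->0
  4 f-->0 g-->4 h-->0
composite: (0↦0, 1↦0, 2↦1, 3↦0, 4↦0)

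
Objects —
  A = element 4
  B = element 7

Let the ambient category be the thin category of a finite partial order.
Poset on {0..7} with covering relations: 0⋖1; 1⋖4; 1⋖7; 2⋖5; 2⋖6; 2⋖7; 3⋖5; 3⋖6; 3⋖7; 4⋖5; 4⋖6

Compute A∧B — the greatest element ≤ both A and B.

Common predecessors of 4,7: {0,1}
  0 ⊑ 1
  1 ⊑ 1
glb = 1

Answer: A∧B = 1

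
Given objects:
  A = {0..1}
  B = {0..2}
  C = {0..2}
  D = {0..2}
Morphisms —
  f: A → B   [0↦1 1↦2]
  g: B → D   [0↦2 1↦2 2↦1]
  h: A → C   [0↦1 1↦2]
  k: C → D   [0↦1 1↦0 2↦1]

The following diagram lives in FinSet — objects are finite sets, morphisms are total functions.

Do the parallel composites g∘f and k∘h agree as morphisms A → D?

Path 1 = f;g:
  0 f→1 g→2
  1 f→2 g→1
  result₁ = [0↦2 1↦1]
Path 2 = h;k:
  0 h→1 k→0
  1 h→2 k→1
  result₂ = [0↦0 1↦1]
Equal? distinct morphisms ✗

Answer: DOES NOT COMMUTE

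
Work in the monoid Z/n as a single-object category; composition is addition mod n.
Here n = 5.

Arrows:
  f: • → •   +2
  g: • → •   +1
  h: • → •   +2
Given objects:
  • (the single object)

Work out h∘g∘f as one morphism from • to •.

  0 +2≡2 +1≡3 +2≡0  (mod 5)
composite: +0

Answer: +0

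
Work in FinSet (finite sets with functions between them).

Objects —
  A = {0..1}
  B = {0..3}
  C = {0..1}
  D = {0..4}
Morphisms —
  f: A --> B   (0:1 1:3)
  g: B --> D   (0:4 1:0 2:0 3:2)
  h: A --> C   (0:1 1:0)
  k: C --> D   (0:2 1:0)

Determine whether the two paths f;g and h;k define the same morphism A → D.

Answer: COMMUTES

Work:
Along f;g (path 1):
  0 f-->1 g-->0
  1 f-->3 g-->2
  ⟦path⟧₁ = (0:0 1:2)
Along h;k (path 2):
  0 h-->1 k-->0
  1 h-->0 k-->2
  ⟦path⟧₂ = (0:0 1:2)
Equal? same morphism ✓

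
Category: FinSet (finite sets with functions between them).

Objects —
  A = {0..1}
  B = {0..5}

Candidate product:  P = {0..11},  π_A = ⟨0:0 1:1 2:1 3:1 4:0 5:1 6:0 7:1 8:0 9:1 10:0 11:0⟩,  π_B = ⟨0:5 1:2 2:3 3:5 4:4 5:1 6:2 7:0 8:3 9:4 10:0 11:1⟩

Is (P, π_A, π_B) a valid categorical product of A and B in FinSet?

|A|·|B| = 2·6 = 12;  |P| = 12
Check the pairing map k ↦ (π_A(k), π_B(k)):
  0 : (0,5)
  1 : (1,2)
  2 : (1,3)
  3 : (1,5)
  4 : (0,4)
  5 : (1,1)
  6 : (0,2)
  7 : (1,0)
  8 : (0,3)
  9 : (1,4)
  10 : (0,0)
  11 : (0,1)
distinct pairs in image: 12 / 12 needed
  → bijection onto A×B; projections well-typed.

Answer: VALID PRODUCT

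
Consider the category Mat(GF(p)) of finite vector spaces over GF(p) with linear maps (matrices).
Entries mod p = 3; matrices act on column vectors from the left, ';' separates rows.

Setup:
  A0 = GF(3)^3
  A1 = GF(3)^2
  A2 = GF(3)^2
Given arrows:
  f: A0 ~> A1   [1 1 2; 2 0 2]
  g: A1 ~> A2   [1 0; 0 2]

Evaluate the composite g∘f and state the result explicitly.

Answer: [1 1 2; 1 0 1]

Trace:
  e0=(1,0,0) f~>(1,2) g~>(1,1)
  e1=(0,1,0) f~>(1,0) g~>(1,0)
  e2=(0,0,1) f~>(2,2) g~>(2,1)
composite: [1 1 2; 1 0 1]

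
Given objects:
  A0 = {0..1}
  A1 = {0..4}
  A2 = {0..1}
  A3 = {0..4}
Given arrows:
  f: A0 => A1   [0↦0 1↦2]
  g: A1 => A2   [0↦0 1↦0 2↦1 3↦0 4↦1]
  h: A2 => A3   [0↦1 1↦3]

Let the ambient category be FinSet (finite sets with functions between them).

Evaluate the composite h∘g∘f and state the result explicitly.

  0 f=>0 g=>0 h=>1
  1 f=>2 g=>1 h=>3
result: [0↦1 1↦3]

Answer: [0↦1 1↦3]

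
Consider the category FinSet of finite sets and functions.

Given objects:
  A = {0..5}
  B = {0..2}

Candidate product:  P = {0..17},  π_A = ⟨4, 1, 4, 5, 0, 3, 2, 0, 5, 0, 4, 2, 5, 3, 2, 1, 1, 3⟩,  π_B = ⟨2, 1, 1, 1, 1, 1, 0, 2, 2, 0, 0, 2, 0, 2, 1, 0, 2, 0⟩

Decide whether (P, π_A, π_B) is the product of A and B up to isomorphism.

|A|·|B| = 6·3 = 18;  |P| = 18
Check the pairing map k ↦ (π_A(k), π_B(k)):
  0 -> (4,2)
  1 -> (1,1)
  2 -> (4,1)
  3 -> (5,1)
  4 -> (0,1)
  5 -> (3,1)
  6 -> (2,0)
  7 -> (0,2)
  8 -> (5,2)
  9 -> (0,0)
  10 -> (4,0)
  11 -> (2,2)
  12 -> (5,0)
  13 -> (3,2)
  14 -> (2,1)
  15 -> (1,0)
  16 -> (1,2)
  17 -> (3,0)
distinct pairs in image: 18 / 18 needed
  → bijection onto A×B; projections well-typed.

Answer: VALID PRODUCT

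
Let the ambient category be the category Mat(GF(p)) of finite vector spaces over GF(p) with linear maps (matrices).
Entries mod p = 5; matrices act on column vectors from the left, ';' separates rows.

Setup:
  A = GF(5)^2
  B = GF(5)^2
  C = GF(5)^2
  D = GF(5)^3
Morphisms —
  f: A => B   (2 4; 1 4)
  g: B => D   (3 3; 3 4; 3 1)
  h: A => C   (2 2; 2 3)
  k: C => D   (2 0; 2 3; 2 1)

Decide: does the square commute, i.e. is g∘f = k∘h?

1) trace f;g:
  e0=(1,0) f=>(2,1) g=>(4,0,2)
  e1=(0,1) f=>(4,4) g=>(4,3,1)
  ⟦path⟧₁ = (4 4; 0 3; 2 1)
2) trace h;k:
  e0=(1,0) h=>(2,2) k=>(4,0,1)
  e1=(0,1) h=>(2,3) k=>(4,3,2)
  ⟦path⟧₂ = (4 4; 0 3; 1 2)
Equal? distinct morphisms ✗

Answer: DOES NOT COMMUTE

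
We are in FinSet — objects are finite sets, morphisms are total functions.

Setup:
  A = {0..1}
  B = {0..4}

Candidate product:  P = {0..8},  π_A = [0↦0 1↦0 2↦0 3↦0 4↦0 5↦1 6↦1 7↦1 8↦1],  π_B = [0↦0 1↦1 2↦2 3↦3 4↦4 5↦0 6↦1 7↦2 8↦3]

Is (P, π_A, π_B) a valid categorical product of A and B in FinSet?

Answer: NOT A VALID PRODUCT — |P|=9 ≠ |A|·|B|=10

Work:
|A|·|B| = 2·5 = 10;  |P| = 9
  → cardinalities differ; no bijection possible.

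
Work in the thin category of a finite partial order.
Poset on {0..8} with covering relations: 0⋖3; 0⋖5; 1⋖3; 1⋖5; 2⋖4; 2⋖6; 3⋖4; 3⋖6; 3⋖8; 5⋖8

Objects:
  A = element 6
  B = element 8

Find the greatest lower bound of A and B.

Lower bounds of A=6 and B=8: {0,1,3}
  0 ≤ 3
  1 ≤ 3
  3 ≤ 3
glb = 3

Answer: A∧B = 3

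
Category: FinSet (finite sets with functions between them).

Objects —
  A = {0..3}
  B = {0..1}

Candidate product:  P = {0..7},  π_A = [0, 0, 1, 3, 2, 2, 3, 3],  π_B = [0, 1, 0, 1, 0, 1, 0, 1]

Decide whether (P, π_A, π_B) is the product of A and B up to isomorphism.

|A|·|B| = 4·2 = 8;  |P| = 8
Check the pairing map k ↦ (π_A(k), π_B(k)):
  0 : (0,0)
  1 : (0,1)
  2 : (1,0)
  3 : (3,1)
  4 : (2,0)
  5 : (2,1)
  6 : (3,0)
  7 : (3,1)  ✗ repeats pair of k=3
distinct pairs in image: 7 / 8 needed
  → (3,1) hit at k=3 and k=7

Answer: NOT A VALID PRODUCT — duplicate pair at indices 7,3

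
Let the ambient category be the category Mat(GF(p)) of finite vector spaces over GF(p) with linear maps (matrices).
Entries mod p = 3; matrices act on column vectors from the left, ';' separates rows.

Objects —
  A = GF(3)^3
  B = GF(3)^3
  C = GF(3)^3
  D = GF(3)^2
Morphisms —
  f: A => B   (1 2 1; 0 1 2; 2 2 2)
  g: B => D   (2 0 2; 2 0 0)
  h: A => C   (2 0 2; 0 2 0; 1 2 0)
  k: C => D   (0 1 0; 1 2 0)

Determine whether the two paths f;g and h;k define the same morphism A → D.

Answer: COMMUTES

Trace:
Path 1 = f;g:
  e0=⟨1,0,0⟩ f=>⟨1,0,2⟩ g=>⟨0,2⟩
  e1=⟨0,1,0⟩ f=>⟨2,1,2⟩ g=>⟨2,1⟩
  e2=⟨0,0,1⟩ f=>⟨1,2,2⟩ g=>⟨0,2⟩
  result₁ = (0 2 0; 2 1 2)
Path 2 = h;k:
  e0=⟨1,0,0⟩ h=>⟨2,0,1⟩ k=>⟨0,2⟩
  e1=⟨0,1,0⟩ h=>⟨0,2,2⟩ k=>⟨2,1⟩
  e2=⟨0,0,1⟩ h=>⟨2,0,0⟩ k=>⟨0,2⟩
  result₂ = (0 2 0; 2 1 2)
Equal? same morphism ✓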